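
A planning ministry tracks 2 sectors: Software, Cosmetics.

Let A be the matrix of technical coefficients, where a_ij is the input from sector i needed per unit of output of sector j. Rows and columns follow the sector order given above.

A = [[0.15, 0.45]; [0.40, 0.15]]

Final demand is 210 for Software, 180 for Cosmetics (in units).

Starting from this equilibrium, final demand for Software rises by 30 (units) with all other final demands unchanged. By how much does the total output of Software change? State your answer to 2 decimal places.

Δx_S = 47.00

I − A =
  [   0.85    -0.45]
  [  -0.40     0.85]
det(I−A) = (0.85)(0.85) − (-0.45)(-0.40) = 0.5425
adj(I−A) = [[0.85, 0.45], [0.40, 0.85]]
(I − A)⁻¹ = adj(I−A) / det(I−A) ≈
  [   1.5668     0.8295]
  [   0.7373     1.5668]
Δx = (I − A)⁻¹ Δd with Δd having +30 in the Software component and 0 elsewhere.
So Δx_S = L_SS · (+30), where L_SS = adj(I−A)_SS / det(I−A) = 0.85 / 0.5425.
Δx_S = 0.85 × (+30) / 0.5425 = 25.50 / 0.5425 ≈ 47.00.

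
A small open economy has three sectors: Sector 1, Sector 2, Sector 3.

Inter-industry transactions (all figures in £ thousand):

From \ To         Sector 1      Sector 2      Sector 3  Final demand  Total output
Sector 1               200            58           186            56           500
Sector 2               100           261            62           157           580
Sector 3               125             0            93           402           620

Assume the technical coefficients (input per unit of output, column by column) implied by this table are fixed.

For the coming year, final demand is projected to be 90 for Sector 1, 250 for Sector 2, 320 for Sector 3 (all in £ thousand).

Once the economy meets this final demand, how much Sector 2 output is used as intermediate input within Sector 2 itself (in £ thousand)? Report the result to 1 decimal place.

z_22 = 337.3

Technical coefficients a_ij = z_ij / X_j:
  a_11 = 200/500 = 0.40, a_21 = 100/500 = 0.20, a_31 = 125/500 = 0.25
  a_12 = 58/580 = 0.10, a_22 = 261/580 = 0.45, a_32 = 0/580 = 0.00
  a_13 = 186/620 = 0.30, a_23 = 62/620 = 0.10, a_33 = 93/620 = 0.15
I − A =
  [   0.60    -0.10    -0.30]
  [  -0.20     0.55    -0.10]
  [  -0.25     0.00     0.85]
Cofactors of I−A, C_ij = (−1)^(i+j)·(minor ij) (rows/columns in the sector order above):
  C_11 = (0.55)(0.85) − (-0.10)(0.00) = 0.4675
  C_12 = −[(-0.20)(0.85) − (-0.10)(-0.25)] = 0.1950
  C_13 = (-0.20)(0.00) − (0.55)(-0.25) = 0.1375
  C_21 = −[(-0.10)(0.85) − (-0.30)(0.00)] = 0.0850
  C_22 = (0.60)(0.85) − (-0.30)(-0.25) = 0.4350
  C_23 = −[(0.60)(0.00) − (-0.10)(-0.25)] = 0.0250
  C_31 = (-0.10)(-0.10) − (-0.30)(0.55) = 0.1750
  C_32 = −[(0.60)(-0.10) − (-0.30)(-0.20)] = 0.1200
  C_33 = (0.60)(0.55) − (-0.10)(-0.20) = 0.3100
det(I−A) = Σ_j (I−A)_1j·C_1j = (0.60)(0.4675) + (-0.10)(0.1950) + (-0.30)(0.1375) = 0.21975
adj(I−A) = Cᵀ =
  [ 0.4675   0.0850   0.1750]
  [ 0.1950   0.4350   0.1200]
  [ 0.1375   0.0250   0.3100]
(I − A)⁻¹ = adj(I−A) / det(I−A) ≈
  [   2.1274     0.3868     0.7964]
  [   0.8874     1.9795     0.5461]
  [   0.6257     0.1138     1.4107]
First solve x = (I − A)⁻¹ d = adj(I−A)·d / det(I−A); in particular x_2 = (0.1950·90 + 0.4350·250 + 0.1200·320) / 0.21975 = 164.70 / 0.21975 ≈ 749.488.
Intermediate flow from 2 to 2: z_22 = a_22 · x_2 = 0.45 × 164.70 / 0.21975 = 74.115 / 0.21975 ≈ 337.3.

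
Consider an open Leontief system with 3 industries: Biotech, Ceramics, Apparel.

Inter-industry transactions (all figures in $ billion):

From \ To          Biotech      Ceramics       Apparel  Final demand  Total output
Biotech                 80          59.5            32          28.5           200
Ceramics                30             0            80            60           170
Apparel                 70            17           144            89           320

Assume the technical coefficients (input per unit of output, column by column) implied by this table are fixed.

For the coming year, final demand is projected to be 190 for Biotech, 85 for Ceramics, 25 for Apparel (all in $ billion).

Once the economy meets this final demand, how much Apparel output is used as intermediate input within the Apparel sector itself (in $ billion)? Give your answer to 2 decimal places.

z_AA = 202.50

Technical coefficients a_ij = z_ij / X_j:
  a_BB = 80/200 = 0.40, a_CB = 30/200 = 0.15, a_AB = 70/200 = 0.35
  a_BC = 59.5/170 = 0.35, a_CC = 0/170 = 0.00, a_AC = 17/170 = 0.10
  a_BA = 32/320 = 0.10, a_CA = 80/320 = 0.25, a_AA = 144/320 = 0.45
I − A =
  [   0.60    -0.35    -0.10]
  [  -0.15     1.00    -0.25]
  [  -0.35    -0.10     0.55]
Cofactors of I−A, C_ij = (−1)^(i+j)·(minor ij) (rows/columns in the sector order above):
  C_11 = (1.00)(0.55) − (-0.25)(-0.10) = 0.5250
  C_12 = −[(-0.15)(0.55) − (-0.25)(-0.35)] = 0.1700
  C_13 = (-0.15)(-0.10) − (1.00)(-0.35) = 0.3650
  C_21 = −[(-0.35)(0.55) − (-0.10)(-0.10)] = 0.2025
  C_22 = (0.60)(0.55) − (-0.10)(-0.35) = 0.2950
  C_23 = −[(0.60)(-0.10) − (-0.35)(-0.35)] = 0.1825
  C_31 = (-0.35)(-0.25) − (-0.10)(1.00) = 0.1875
  C_32 = −[(0.60)(-0.25) − (-0.10)(-0.15)] = 0.1650
  C_33 = (0.60)(1.00) − (-0.35)(-0.15) = 0.5475
det(I−A) = Σ_j (I−A)_1j·C_1j = (0.60)(0.5250) + (-0.35)(0.1700) + (-0.10)(0.3650) = 0.2190
adj(I−A) = Cᵀ =
  [ 0.5250   0.2025   0.1875]
  [ 0.1700   0.2950   0.1650]
  [ 0.3650   0.1825   0.5475]
(I − A)⁻¹ = adj(I−A) / det(I−A) ≈
  [   2.3973     0.9247     0.8562]
  [   0.7763     1.3470     0.7534]
  [   1.6667     0.8333     2.5000]
First solve x = (I − A)⁻¹ d = adj(I−A)·d / det(I−A); in particular x_A = (0.3650·190 + 0.1825·85 + 0.5475·25) / 0.2190 = 98.55 / 0.2190 = 450.0000.
Intermediate flow from A to A: z_AA = a_AA · x_A = 0.45 × 98.55 / 0.2190 = 44.3475 / 0.2190 = 202.50.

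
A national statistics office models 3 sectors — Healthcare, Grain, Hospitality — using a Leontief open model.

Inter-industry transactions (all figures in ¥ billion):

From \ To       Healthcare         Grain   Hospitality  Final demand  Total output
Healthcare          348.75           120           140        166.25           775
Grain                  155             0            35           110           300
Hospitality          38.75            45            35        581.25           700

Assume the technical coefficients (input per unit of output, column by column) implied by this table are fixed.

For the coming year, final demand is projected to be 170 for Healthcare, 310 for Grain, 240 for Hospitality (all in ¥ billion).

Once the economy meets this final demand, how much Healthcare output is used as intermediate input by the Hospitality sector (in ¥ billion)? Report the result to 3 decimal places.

Technical coefficients a_ij = z_ij / X_j:
  a_11 = 348.75/775 = 0.45, a_21 = 155/775 = 0.20, a_31 = 38.75/775 = 0.05
  a_12 = 120/300 = 0.40, a_22 = 0/300 = 0.00, a_32 = 45/300 = 0.15
  a_13 = 140/700 = 0.20, a_23 = 35/700 = 0.05, a_33 = 35/700 = 0.05
I − A =
  [   0.55    -0.40    -0.20]
  [  -0.20     1.00    -0.05]
  [  -0.05    -0.15     0.95]
Cofactors of I−A, C_ij = (−1)^(i+j)·(minor ij) (rows/columns in the sector order above):
  C_11 = (1.00)(0.95) − (-0.05)(-0.15) = 0.9425
  C_12 = −[(-0.20)(0.95) − (-0.05)(-0.05)] = 0.1925
  C_13 = (-0.20)(-0.15) − (1.00)(-0.05) = 0.0800
  C_21 = −[(-0.40)(0.95) − (-0.20)(-0.15)] = 0.4100
  C_22 = (0.55)(0.95) − (-0.20)(-0.05) = 0.5125
  C_23 = −[(0.55)(-0.15) − (-0.40)(-0.05)] = 0.1025
  C_31 = (-0.40)(-0.05) − (-0.20)(1.00) = 0.2200
  C_32 = −[(0.55)(-0.05) − (-0.20)(-0.20)] = 0.0675
  C_33 = (0.55)(1.00) − (-0.40)(-0.20) = 0.4700
det(I−A) = Σ_j (I−A)_1j·C_1j = (0.55)(0.9425) + (-0.40)(0.1925) + (-0.20)(0.0800) = 0.425375
adj(I−A) = Cᵀ =
  [ 0.9425   0.4100   0.2200]
  [ 0.1925   0.5125   0.0675]
  [ 0.0800   0.1025   0.4700]
(I − A)⁻¹ = adj(I−A) / det(I−A) ≈
  [   2.2157     0.9639     0.5172]
  [   0.4525     1.2048     0.1587]
  [   0.1881     0.2410     1.1049]
First solve x = (I − A)⁻¹ d = adj(I−A)·d / det(I−A); in particular x_3 = (0.0800·170 + 0.1025·310 + 0.4700·240) / 0.425375 = 158.175 / 0.425375 ≈ 371.84837.
Intermediate flow from 1 to 3: z_13 = a_13 · x_3 = 0.20 × 158.175 / 0.425375 = 31.635 / 0.425375 ≈ 74.370.

z_13 = 74.370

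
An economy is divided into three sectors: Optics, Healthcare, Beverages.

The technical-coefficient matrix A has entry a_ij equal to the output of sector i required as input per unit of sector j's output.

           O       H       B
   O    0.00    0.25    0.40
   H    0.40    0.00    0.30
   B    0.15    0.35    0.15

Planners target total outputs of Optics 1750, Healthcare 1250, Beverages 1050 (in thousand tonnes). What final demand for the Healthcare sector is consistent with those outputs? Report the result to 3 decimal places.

I − A =
  [   1.00    -0.25    -0.40]
  [  -0.40     1.00    -0.30]
  [  -0.15    -0.35     0.85]
d = (I − A) x:
  d_O = (+1.00)·1750 + (-0.25)·1250 + (-0.40)·1050 = 1017.500
  d_H = (-0.40)·1750 + (+1.00)·1250 + (-0.30)·1050 = 235.000
  d_B = (-0.15)·1750 + (-0.35)·1250 + (+0.85)·1050 = 192.500

d_H = 235.000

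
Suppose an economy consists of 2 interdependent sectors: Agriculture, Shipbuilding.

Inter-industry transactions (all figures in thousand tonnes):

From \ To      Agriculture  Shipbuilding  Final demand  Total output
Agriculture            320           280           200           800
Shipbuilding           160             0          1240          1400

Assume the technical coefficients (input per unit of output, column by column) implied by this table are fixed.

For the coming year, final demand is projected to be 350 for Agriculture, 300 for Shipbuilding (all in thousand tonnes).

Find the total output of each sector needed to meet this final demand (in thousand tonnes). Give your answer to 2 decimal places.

x_1 = 732.14, x_2 = 446.43

Technical coefficients a_ij = z_ij / X_j:
  a_11 = 320/800 = 0.40, a_21 = 160/800 = 0.20
  a_12 = 280/1400 = 0.20, a_22 = 0/1400 = 0.00
I − A =
  [   0.60    -0.20]
  [  -0.20     1.00]
det(I−A) = (0.60)(1.00) − (-0.20)(-0.20) = 0.5600
adj(I−A) = [[1.00, 0.20], [0.20, 0.60]]
(I − A)⁻¹ = adj(I−A) / det(I−A) ≈
  [   1.7857     0.3571]
  [   0.3571     1.0714]
x = (I − A)⁻¹ d = adj(I−A)·d / det(I−A), with det(I−A) = 0.5600:
  x_1 = (1.00·350 + 0.20·300) / 0.5600 = 410.00 / 0.5600 ≈ 732.14
  x_2 = (0.20·350 + 0.60·300) / 0.5600 = 250.00 / 0.5600 ≈ 446.43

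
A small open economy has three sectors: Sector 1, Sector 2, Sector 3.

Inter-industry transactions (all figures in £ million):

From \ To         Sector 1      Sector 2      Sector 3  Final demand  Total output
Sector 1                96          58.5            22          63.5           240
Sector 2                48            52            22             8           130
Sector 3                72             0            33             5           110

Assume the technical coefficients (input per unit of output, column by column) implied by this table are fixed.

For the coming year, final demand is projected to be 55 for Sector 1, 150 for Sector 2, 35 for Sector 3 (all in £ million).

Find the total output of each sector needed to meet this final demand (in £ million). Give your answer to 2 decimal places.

Technical coefficients a_ij = z_ij / X_j:
  a_11 = 96/240 = 0.40, a_21 = 48/240 = 0.20, a_31 = 72/240 = 0.30
  a_12 = 58.5/130 = 0.45, a_22 = 52/130 = 0.40, a_32 = 0/130 = 0.00
  a_13 = 22/110 = 0.20, a_23 = 22/110 = 0.20, a_33 = 33/110 = 0.30
I − A =
  [   0.60    -0.45    -0.20]
  [  -0.20     0.60    -0.20]
  [  -0.30     0.00     0.70]
Cofactors of I−A, C_ij = (−1)^(i+j)·(minor ij) (rows/columns in the sector order above):
  C_11 = (0.60)(0.70) − (-0.20)(0.00) = 0.4200
  C_12 = −[(-0.20)(0.70) − (-0.20)(-0.30)] = 0.2000
  C_13 = (-0.20)(0.00) − (0.60)(-0.30) = 0.1800
  C_21 = −[(-0.45)(0.70) − (-0.20)(0.00)] = 0.3150
  C_22 = (0.60)(0.70) − (-0.20)(-0.30) = 0.3600
  C_23 = −[(0.60)(0.00) − (-0.45)(-0.30)] = 0.1350
  C_31 = (-0.45)(-0.20) − (-0.20)(0.60) = 0.2100
  C_32 = −[(0.60)(-0.20) − (-0.20)(-0.20)] = 0.1600
  C_33 = (0.60)(0.60) − (-0.45)(-0.20) = 0.2700
det(I−A) = Σ_j (I−A)_1j·C_1j = (0.60)(0.4200) + (-0.45)(0.2000) + (-0.20)(0.1800) = 0.1260
adj(I−A) = Cᵀ =
  [ 0.4200   0.3150   0.2100]
  [ 0.2000   0.3600   0.1600]
  [ 0.1800   0.1350   0.2700]
(I − A)⁻¹ = adj(I−A) / det(I−A) ≈
  [   3.3333     2.5000     1.6667]
  [   1.5873     2.8571     1.2698]
  [   1.4286     1.0714     2.1429]
x = (I − A)⁻¹ d = adj(I−A)·d / det(I−A), with det(I−A) = 0.1260:
  x_1 = (0.4200·55 + 0.3150·150 + 0.2100·35) / 0.1260 = 77.70 / 0.1260 ≈ 616.67
  x_2 = (0.2000·55 + 0.3600·150 + 0.1600·35) / 0.1260 = 70.60 / 0.1260 ≈ 560.32
  x_3 = (0.1800·55 + 0.1350·150 + 0.2700·35) / 0.1260 = 39.60 / 0.1260 ≈ 314.29

x_1 = 616.67, x_2 = 560.32, x_3 = 314.29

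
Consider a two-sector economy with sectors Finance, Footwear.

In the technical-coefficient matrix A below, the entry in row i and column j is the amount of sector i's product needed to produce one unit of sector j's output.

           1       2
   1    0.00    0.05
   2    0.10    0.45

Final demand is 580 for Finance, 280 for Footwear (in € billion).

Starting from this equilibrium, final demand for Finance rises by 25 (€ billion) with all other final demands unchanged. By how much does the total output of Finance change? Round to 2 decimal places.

Δx_1 = 25.23

I − A =
  [   1.00    -0.05]
  [  -0.10     0.55]
det(I−A) = (1.00)(0.55) − (-0.05)(-0.10) = 0.5450
adj(I−A) = [[0.55, 0.05], [0.10, 1.00]]
(I − A)⁻¹ = adj(I−A) / det(I−A) ≈
  [   1.0092     0.0917]
  [   0.1835     1.8349]
Δx = (I − A)⁻¹ Δd with Δd having +25 in the Finance component and 0 elsewhere.
So Δx_1 = L_11 · (+25), where L_11 = adj(I−A)_11 / det(I−A) = 0.55 / 0.5450.
Δx_1 = 0.55 × (+25) / 0.5450 = 13.75 / 0.5450 ≈ 25.23.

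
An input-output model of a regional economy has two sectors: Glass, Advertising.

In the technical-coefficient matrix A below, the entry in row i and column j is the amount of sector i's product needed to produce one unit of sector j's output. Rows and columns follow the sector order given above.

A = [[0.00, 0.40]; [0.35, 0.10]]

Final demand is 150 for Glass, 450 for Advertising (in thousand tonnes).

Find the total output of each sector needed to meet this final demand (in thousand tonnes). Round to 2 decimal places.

I − A =
  [   1.00    -0.40]
  [  -0.35     0.90]
det(I−A) = (1.00)(0.90) − (-0.40)(-0.35) = 0.7600
adj(I−A) = [[0.90, 0.40], [0.35, 1.00]]
(I − A)⁻¹ = adj(I−A) / det(I−A) ≈
  [   1.1842     0.5263]
  [   0.4605     1.3158]
x = (I − A)⁻¹ d = adj(I−A)·d / det(I−A), with det(I−A) = 0.7600:
  x_G = (0.90·150 + 0.40·450) / 0.7600 = 315.00 / 0.7600 ≈ 414.47
  x_A = (0.35·150 + 1.00·450) / 0.7600 = 502.50 / 0.7600 ≈ 661.18

x_G = 414.47, x_A = 661.18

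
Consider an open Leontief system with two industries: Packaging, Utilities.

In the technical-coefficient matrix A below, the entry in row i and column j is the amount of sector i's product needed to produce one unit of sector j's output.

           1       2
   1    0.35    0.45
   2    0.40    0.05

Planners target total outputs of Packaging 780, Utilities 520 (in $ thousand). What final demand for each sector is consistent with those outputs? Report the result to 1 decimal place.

I − A =
  [   0.65    -0.45]
  [  -0.40     0.95]
d = (I − A) x:
  d_1 = (+0.65)·780 + (-0.45)·520 = 273.0
  d_2 = (-0.40)·780 + (+0.95)·520 = 182.0

d_1 = 273.0, d_2 = 182.0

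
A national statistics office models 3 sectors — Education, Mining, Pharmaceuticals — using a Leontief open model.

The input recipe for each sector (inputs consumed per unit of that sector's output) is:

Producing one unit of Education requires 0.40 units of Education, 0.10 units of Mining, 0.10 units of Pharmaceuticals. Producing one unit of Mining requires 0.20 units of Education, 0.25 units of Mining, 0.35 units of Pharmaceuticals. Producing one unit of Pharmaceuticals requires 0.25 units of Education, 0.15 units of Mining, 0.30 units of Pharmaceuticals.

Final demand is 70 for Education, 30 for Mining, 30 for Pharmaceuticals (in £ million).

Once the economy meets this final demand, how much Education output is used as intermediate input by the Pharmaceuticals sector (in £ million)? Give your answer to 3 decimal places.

z_EP = 28.766

I − A =
  [   0.60    -0.20    -0.25]
  [  -0.10     0.75    -0.15]
  [  -0.10    -0.35     0.70]
Cofactors of I−A, C_ij = (−1)^(i+j)·(minor ij) (rows/columns in the sector order above):
  C_11 = (0.75)(0.70) − (-0.15)(-0.35) = 0.4725
  C_12 = −[(-0.10)(0.70) − (-0.15)(-0.10)] = 0.0850
  C_13 = (-0.10)(-0.35) − (0.75)(-0.10) = 0.1100
  C_21 = −[(-0.20)(0.70) − (-0.25)(-0.35)] = 0.2275
  C_22 = (0.60)(0.70) − (-0.25)(-0.10) = 0.3950
  C_23 = −[(0.60)(-0.35) − (-0.20)(-0.10)] = 0.2300
  C_31 = (-0.20)(-0.15) − (-0.25)(0.75) = 0.2175
  C_32 = −[(0.60)(-0.15) − (-0.25)(-0.10)] = 0.1150
  C_33 = (0.60)(0.75) − (-0.20)(-0.10) = 0.4300
det(I−A) = Σ_j (I−A)_1j·C_1j = (0.60)(0.4725) + (-0.20)(0.0850) + (-0.25)(0.1100) = 0.2390
adj(I−A) = Cᵀ =
  [ 0.4725   0.2275   0.2175]
  [ 0.0850   0.3950   0.1150]
  [ 0.1100   0.2300   0.4300]
(I − A)⁻¹ = adj(I−A) / det(I−A) ≈
  [   1.9770     0.9519     0.9100]
  [   0.3556     1.6527     0.4812]
  [   0.4603     0.9623     1.7992]
First solve x = (I − A)⁻¹ d = adj(I−A)·d / det(I−A); in particular x_P = (0.1100·70 + 0.2300·30 + 0.4300·30) / 0.2390 = 27.50 / 0.2390 ≈ 115.06276.
Intermediate flow from E to P: z_EP = a_EP · x_P = 0.25 × 27.50 / 0.2390 = 6.875 / 0.2390 ≈ 28.766.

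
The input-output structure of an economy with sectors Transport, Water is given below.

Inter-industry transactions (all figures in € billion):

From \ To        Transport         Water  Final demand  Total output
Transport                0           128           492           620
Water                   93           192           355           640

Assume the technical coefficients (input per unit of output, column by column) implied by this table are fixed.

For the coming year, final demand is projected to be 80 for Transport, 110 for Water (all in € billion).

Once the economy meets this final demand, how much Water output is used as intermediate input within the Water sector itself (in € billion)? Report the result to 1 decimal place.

z_WW = 54.6

Technical coefficients a_ij = z_ij / X_j:
  a_TT = 0/620 = 0.00, a_WT = 93/620 = 0.15
  a_TW = 128/640 = 0.20, a_WW = 192/640 = 0.30
I − A =
  [   1.00    -0.20]
  [  -0.15     0.70]
det(I−A) = (1.00)(0.70) − (-0.20)(-0.15) = 0.6700
adj(I−A) = [[0.70, 0.20], [0.15, 1.00]]
(I − A)⁻¹ = adj(I−A) / det(I−A) ≈
  [   1.0448     0.2985]
  [   0.2239     1.4925]
First solve x = (I − A)⁻¹ d = adj(I−A)·d / det(I−A); in particular x_W = (0.15·80 + 1.00·110) / 0.6700 = 122.00 / 0.6700 ≈ 182.090.
Intermediate flow from W to W: z_WW = a_WW · x_W = 0.30 × 122.00 / 0.6700 = 36.60 / 0.6700 ≈ 54.6.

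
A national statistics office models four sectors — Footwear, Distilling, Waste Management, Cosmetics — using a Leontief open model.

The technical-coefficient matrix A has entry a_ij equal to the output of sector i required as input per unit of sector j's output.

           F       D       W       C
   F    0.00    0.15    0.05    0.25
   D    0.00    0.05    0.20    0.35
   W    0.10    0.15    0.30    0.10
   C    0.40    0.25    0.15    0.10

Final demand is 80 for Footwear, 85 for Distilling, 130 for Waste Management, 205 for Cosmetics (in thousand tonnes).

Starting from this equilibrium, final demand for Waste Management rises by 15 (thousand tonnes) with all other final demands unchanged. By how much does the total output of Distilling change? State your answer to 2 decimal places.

Δx_D = 8.47

I − A =
  [   1.00    -0.15    -0.05    -0.25]
  [   0.00     0.95    -0.20    -0.35]
  [  -0.10    -0.15     0.70    -0.10]
  [  -0.40    -0.25    -0.15     0.90]
Compute the cofactors C_ij = (−1)^(i+j)·(3×3 minor ij) of I−A; the adjugate is their transpose:
adj(I−A) = Cᵀ =
  [ 0.483125   0.149625   0.121375   0.205875]
  [ 0.129250   0.534750   0.219500   0.268250]
  [ 0.135750   0.170750   0.651500   0.176500]
  [ 0.273250   0.243500   0.223500   0.627250]
det(I−A) = Σ_j (I−A)_1j·C_1j = (1.00)(0.483125) + (-0.15)(0.129250) + (-0.05)(0.135750) + (-0.25)(0.273250) = 0.3886375
(I − A)⁻¹ = adj(I−A) / det(I−A) ≈
  [   1.2431     0.3850     0.3123     0.5297]
  [   0.3326     1.3760     0.5648     0.6902]
  [   0.3493     0.4394     1.6764     0.4542]
  [   0.7031     0.6265     0.5751     1.6140]
Δx = (I − A)⁻¹ Δd with Δd having +15 in the Waste Management component and 0 elsewhere.
So Δx_D = L_DW · (+15), where L_DW = adj(I−A)_DW / det(I−A) = 0.219500 / 0.3886375.
Δx_D = 0.219500 × (+15) / 0.3886375 = 3.2925 / 0.3886375 ≈ 8.47.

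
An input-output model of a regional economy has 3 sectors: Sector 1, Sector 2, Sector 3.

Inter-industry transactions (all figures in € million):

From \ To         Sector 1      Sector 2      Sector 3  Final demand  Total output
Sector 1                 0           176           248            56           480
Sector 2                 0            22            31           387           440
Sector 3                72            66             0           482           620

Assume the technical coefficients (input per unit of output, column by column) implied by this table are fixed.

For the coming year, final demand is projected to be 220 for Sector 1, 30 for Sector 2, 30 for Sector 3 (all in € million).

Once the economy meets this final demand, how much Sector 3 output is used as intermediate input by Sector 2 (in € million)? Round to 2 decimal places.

z_32 = 5.33

Technical coefficients a_ij = z_ij / X_j:
  a_11 = 0/480 = 0.00, a_21 = 0/480 = 0.00, a_31 = 72/480 = 0.15
  a_12 = 176/440 = 0.40, a_22 = 22/440 = 0.05, a_32 = 66/440 = 0.15
  a_13 = 248/620 = 0.40, a_23 = 31/620 = 0.05, a_33 = 0/620 = 0.00
I − A =
  [   1.00    -0.40    -0.40]
  [   0.00     0.95    -0.05]
  [  -0.15    -0.15     1.00]
Cofactors of I−A, C_ij = (−1)^(i+j)·(minor ij) (rows/columns in the sector order above):
  C_11 = (0.95)(1.00) − (-0.05)(-0.15) = 0.9425
  C_12 = −[(0.00)(1.00) − (-0.05)(-0.15)] = 0.0075
  C_13 = (0.00)(-0.15) − (0.95)(-0.15) = 0.1425
  C_21 = −[(-0.40)(1.00) − (-0.40)(-0.15)] = 0.4600
  C_22 = (1.00)(1.00) − (-0.40)(-0.15) = 0.9400
  C_23 = −[(1.00)(-0.15) − (-0.40)(-0.15)] = 0.2100
  C_31 = (-0.40)(-0.05) − (-0.40)(0.95) = 0.4000
  C_32 = −[(1.00)(-0.05) − (-0.40)(0.00)] = 0.0500
  C_33 = (1.00)(0.95) − (-0.40)(0.00) = 0.9500
det(I−A) = Σ_j (I−A)_1j·C_1j = (1.00)(0.9425) + (-0.40)(0.0075) + (-0.40)(0.1425) = 0.8825
adj(I−A) = Cᵀ =
  [ 0.9425   0.4600   0.4000]
  [ 0.0075   0.9400   0.0500]
  [ 0.1425   0.2100   0.9500]
(I − A)⁻¹ = adj(I−A) / det(I−A) ≈
  [   1.0680     0.5212     0.4533]
  [   0.0085     1.0652     0.0567]
  [   0.1615     0.2380     1.0765]
First solve x = (I − A)⁻¹ d = adj(I−A)·d / det(I−A); in particular x_2 = (0.0075·220 + 0.9400·30 + 0.0500·30) / 0.8825 = 31.35 / 0.8825 ≈ 35.5241.
Intermediate flow from 3 to 2: z_32 = a_32 · x_2 = 0.15 × 31.35 / 0.8825 = 4.7025 / 0.8825 ≈ 5.33.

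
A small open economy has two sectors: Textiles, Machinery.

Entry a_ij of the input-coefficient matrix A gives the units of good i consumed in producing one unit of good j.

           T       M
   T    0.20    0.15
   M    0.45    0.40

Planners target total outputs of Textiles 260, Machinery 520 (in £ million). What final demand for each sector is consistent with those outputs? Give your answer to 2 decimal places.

I − A =
  [   0.80    -0.15]
  [  -0.45     0.60]
d = (I − A) x:
  d_T = (+0.80)·260 + (-0.15)·520 = 130.00
  d_M = (-0.45)·260 + (+0.60)·520 = 195.00

d_T = 130.00, d_M = 195.00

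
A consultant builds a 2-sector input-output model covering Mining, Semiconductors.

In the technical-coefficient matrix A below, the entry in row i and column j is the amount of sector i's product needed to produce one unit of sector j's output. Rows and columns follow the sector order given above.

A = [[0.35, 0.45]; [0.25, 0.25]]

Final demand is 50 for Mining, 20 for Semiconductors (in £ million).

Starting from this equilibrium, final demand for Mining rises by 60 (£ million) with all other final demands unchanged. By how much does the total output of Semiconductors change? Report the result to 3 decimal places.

I − A =
  [   0.65    -0.45]
  [  -0.25     0.75]
det(I−A) = (0.65)(0.75) − (-0.45)(-0.25) = 0.3750
adj(I−A) = [[0.75, 0.45], [0.25, 0.65]]
(I − A)⁻¹ = adj(I−A) / det(I−A) ≈
  [   2.0000     1.2000]
  [   0.6667     1.7333]
Δx = (I − A)⁻¹ Δd with Δd having +60 in the Mining component and 0 elsewhere.
So Δx_S = L_SM · (+60), where L_SM = adj(I−A)_SM / det(I−A) = 0.25 / 0.3750.
Δx_S = 0.25 × (+60) / 0.3750 = 15.00 / 0.3750 = 40.000.

Δx_S = 40.000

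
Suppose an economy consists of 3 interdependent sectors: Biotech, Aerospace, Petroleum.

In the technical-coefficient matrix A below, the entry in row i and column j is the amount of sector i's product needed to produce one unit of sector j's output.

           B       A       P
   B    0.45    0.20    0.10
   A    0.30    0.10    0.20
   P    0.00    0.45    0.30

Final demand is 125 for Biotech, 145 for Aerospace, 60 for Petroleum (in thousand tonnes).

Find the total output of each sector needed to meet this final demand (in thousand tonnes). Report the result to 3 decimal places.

x_B = 422.878, x_A = 374.638, x_P = 326.553

I − A =
  [   0.55    -0.20    -0.10]
  [  -0.30     0.90    -0.20]
  [   0.00    -0.45     0.70]
Cofactors of I−A, C_ij = (−1)^(i+j)·(minor ij) (rows/columns in the sector order above):
  C_11 = (0.90)(0.70) − (-0.20)(-0.45) = 0.5400
  C_12 = −[(-0.30)(0.70) − (-0.20)(0.00)] = 0.2100
  C_13 = (-0.30)(-0.45) − (0.90)(0.00) = 0.1350
  C_21 = −[(-0.20)(0.70) − (-0.10)(-0.45)] = 0.1850
  C_22 = (0.55)(0.70) − (-0.10)(0.00) = 0.3850
  C_23 = −[(0.55)(-0.45) − (-0.20)(0.00)] = 0.2475
  C_31 = (-0.20)(-0.20) − (-0.10)(0.90) = 0.1300
  C_32 = −[(0.55)(-0.20) − (-0.10)(-0.30)] = 0.1400
  C_33 = (0.55)(0.90) − (-0.20)(-0.30) = 0.4350
det(I−A) = Σ_j (I−A)_1j·C_1j = (0.55)(0.5400) + (-0.20)(0.2100) + (-0.10)(0.1350) = 0.2415
adj(I−A) = Cᵀ =
  [ 0.5400   0.1850   0.1300]
  [ 0.2100   0.3850   0.1400]
  [ 0.1350   0.2475   0.4350]
(I − A)⁻¹ = adj(I−A) / det(I−A) ≈
  [   2.2360     0.7660     0.5383]
  [   0.8696     1.5942     0.5797]
  [   0.5590     1.0248     1.8012]
x = (I − A)⁻¹ d = adj(I−A)·d / det(I−A), with det(I−A) = 0.2415:
  x_B = (0.5400·125 + 0.1850·145 + 0.1300·60) / 0.2415 = 102.125 / 0.2415 ≈ 422.878
  x_A = (0.2100·125 + 0.3850·145 + 0.1400·60) / 0.2415 = 90.475 / 0.2415 ≈ 374.638
  x_P = (0.1350·125 + 0.2475·145 + 0.4350·60) / 0.2415 = 78.8625 / 0.2415 ≈ 326.553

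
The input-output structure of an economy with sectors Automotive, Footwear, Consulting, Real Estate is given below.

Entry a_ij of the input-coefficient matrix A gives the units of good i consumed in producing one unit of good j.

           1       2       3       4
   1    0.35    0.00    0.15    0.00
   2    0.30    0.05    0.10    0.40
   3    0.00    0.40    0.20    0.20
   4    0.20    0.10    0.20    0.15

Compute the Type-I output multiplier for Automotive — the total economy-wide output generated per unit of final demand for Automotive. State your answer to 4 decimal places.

I − A =
  [   0.65     0.00    -0.15     0.00]
  [  -0.30     0.95    -0.10    -0.40]
  [   0.00    -0.40     0.80    -0.20]
  [  -0.20    -0.10    -0.20     0.85]
Compute the cofactors C_ij = (−1)^(i+j)·(3×3 minor ij) of I−A; the adjugate is their transpose:
adj(I−A) = Cᵀ =
  [ 0.508000   0.054000   0.115125   0.052500]
  [ 0.260000   0.410000   0.157500   0.230000]
  [ 0.178000   0.234000   0.498875   0.227500]
  [ 0.192000   0.116000   0.163000   0.450000]
det(I−A) = Σ_j (I−A)_1j·C_1j = (0.65)(0.508000) + (0.00)(0.260000) + (-0.15)(0.178000) + (0.00)(0.192000) = 0.3035
(I − A)⁻¹ = adj(I−A) / det(I−A) ≈
  [   1.67381     0.17792     0.37932     0.17298]
  [   0.85667     1.35091     0.51895     0.75783]
  [   0.58649     0.77100     1.64374     0.74959]
  [   0.63262     0.38221     0.53707     1.48270]
The output multiplier for sector j is the column-j sum of the Leontief inverse (I − A)⁻¹ = adj(I−A) / det(I−A).
Column 1 of adj(I−A): (0.508000, 0.260000, 0.178000, 0.192000); det(I−A) = 0.3035.
m_1 = (0.508000 + 0.260000 + 0.178000 + 0.192000) / 0.3035 = 1.138 / 0.3035 ≈ 3.7496.

m_1 = 3.7496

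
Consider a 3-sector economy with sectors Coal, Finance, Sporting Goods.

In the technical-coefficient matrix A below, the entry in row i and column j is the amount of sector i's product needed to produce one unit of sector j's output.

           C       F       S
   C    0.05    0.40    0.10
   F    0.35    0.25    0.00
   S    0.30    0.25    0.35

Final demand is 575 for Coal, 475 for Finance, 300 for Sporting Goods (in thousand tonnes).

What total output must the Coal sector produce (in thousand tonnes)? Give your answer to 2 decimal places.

I − A =
  [   0.95    -0.40    -0.10]
  [  -0.35     0.75     0.00]
  [  -0.30    -0.25     0.65]
Cofactors of I−A, C_ij = (−1)^(i+j)·(minor ij) (rows/columns in the sector order above):
  C_11 = (0.75)(0.65) − (0.00)(-0.25) = 0.4875
  C_12 = −[(-0.35)(0.65) − (0.00)(-0.30)] = 0.2275
  C_13 = (-0.35)(-0.25) − (0.75)(-0.30) = 0.3125
  C_21 = −[(-0.40)(0.65) − (-0.10)(-0.25)] = 0.2850
  C_22 = (0.95)(0.65) − (-0.10)(-0.30) = 0.5875
  C_23 = −[(0.95)(-0.25) − (-0.40)(-0.30)] = 0.3575
  C_31 = (-0.40)(0.00) − (-0.10)(0.75) = 0.0750
  C_32 = −[(0.95)(0.00) − (-0.10)(-0.35)] = 0.0350
  C_33 = (0.95)(0.75) − (-0.40)(-0.35) = 0.5725
det(I−A) = Σ_j (I−A)_1j·C_1j = (0.95)(0.4875) + (-0.40)(0.2275) + (-0.10)(0.3125) = 0.340875
adj(I−A) = Cᵀ =
  [ 0.4875   0.2850   0.0750]
  [ 0.2275   0.5875   0.0350]
  [ 0.3125   0.3575   0.5725]
(I − A)⁻¹ = adj(I−A) / det(I−A) ≈
  [   1.4301     0.8361     0.2200]
  [   0.6674     1.7235     0.1027]
  [   0.9168     1.0488     1.6795]
x = (I − A)⁻¹ d = adj(I−A)·d / det(I−A), with det(I−A) = 0.340875:
  x_C = (0.4875·575 + 0.2850·475 + 0.0750·300) / 0.340875 = 438.1875 / 0.340875 ≈ 1285.48
  x_F = (0.2275·575 + 0.5875·475 + 0.0350·300) / 0.340875 = 420.375 / 0.340875 ≈ 1233.22
  x_S = (0.3125·575 + 0.3575·475 + 0.5725·300) / 0.340875 = 521.25 / 0.340875 ≈ 1529.15

x_C = 1285.48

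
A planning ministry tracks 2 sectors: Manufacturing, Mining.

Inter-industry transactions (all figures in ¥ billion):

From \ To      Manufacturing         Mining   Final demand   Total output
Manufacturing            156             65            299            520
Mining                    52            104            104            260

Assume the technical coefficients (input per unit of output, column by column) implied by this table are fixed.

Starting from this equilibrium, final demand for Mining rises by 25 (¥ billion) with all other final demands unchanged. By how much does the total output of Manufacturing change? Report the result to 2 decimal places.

Technical coefficients a_ij = z_ij / X_j:
  a_11 = 156/520 = 0.30, a_21 = 52/520 = 0.10
  a_12 = 65/260 = 0.25, a_22 = 104/260 = 0.40
I − A =
  [   0.70    -0.25]
  [  -0.10     0.60]
det(I−A) = (0.70)(0.60) − (-0.25)(-0.10) = 0.3950
adj(I−A) = [[0.60, 0.25], [0.10, 0.70]]
(I − A)⁻¹ = adj(I−A) / det(I−A) ≈
  [   1.5190     0.6329]
  [   0.2532     1.7722]
Δx = (I − A)⁻¹ Δd with Δd having +25 in the Mining component and 0 elsewhere.
So Δx_1 = L_12 · (+25), where L_12 = adj(I−A)_12 / det(I−A) = 0.25 / 0.3950.
Δx_1 = 0.25 × (+25) / 0.3950 = 6.25 / 0.3950 ≈ 15.82.

Δx_1 = 15.82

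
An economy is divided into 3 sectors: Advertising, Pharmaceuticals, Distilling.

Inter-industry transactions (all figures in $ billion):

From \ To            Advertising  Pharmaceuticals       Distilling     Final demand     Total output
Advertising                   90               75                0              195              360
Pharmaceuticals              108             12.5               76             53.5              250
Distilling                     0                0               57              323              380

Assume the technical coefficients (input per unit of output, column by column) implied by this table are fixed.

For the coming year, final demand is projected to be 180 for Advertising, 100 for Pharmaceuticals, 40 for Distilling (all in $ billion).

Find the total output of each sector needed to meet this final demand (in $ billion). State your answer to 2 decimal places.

Technical coefficients a_ij = z_ij / X_j:
  a_AA = 90/360 = 0.25, a_PA = 108/360 = 0.30, a_DA = 0/360 = 0.00
  a_AP = 75/250 = 0.30, a_PP = 12.5/250 = 0.05, a_DP = 0/250 = 0.00
  a_AD = 0/380 = 0.00, a_PD = 76/380 = 0.20, a_DD = 57/380 = 0.15
I − A =
  [   0.75    -0.30     0.00]
  [  -0.30     0.95    -0.20]
  [   0.00     0.00     0.85]
Cofactors of I−A, C_ij = (−1)^(i+j)·(minor ij) (rows/columns in the sector order above):
  C_11 = (0.95)(0.85) − (-0.20)(0.00) = 0.8075
  C_12 = −[(-0.30)(0.85) − (-0.20)(0.00)] = 0.2550
  C_13 = (-0.30)(0.00) − (0.95)(0.00) = 0.0000
  C_21 = −[(-0.30)(0.85) − (0.00)(0.00)] = 0.2550
  C_22 = (0.75)(0.85) − (0.00)(0.00) = 0.6375
  C_23 = −[(0.75)(0.00) − (-0.30)(0.00)] = 0.0000
  C_31 = (-0.30)(-0.20) − (0.00)(0.95) = 0.0600
  C_32 = −[(0.75)(-0.20) − (0.00)(-0.30)] = 0.1500
  C_33 = (0.75)(0.95) − (-0.30)(-0.30) = 0.6225
det(I−A) = Σ_j (I−A)_1j·C_1j = (0.75)(0.8075) + (-0.30)(0.2550) + (0.00)(0.0000) = 0.529125
adj(I−A) = Cᵀ =
  [ 0.8075   0.2550   0.0600]
  [ 0.2550   0.6375   0.1500]
  [ 0.0000   0.0000   0.6225]
(I − A)⁻¹ = adj(I−A) / det(I−A) ≈
  [   1.5261     0.4819     0.1134]
  [   0.4819     1.2048     0.2835]
  [   0.0000     0.0000     1.1765]
x = (I − A)⁻¹ d = adj(I−A)·d / det(I−A), with det(I−A) = 0.529125:
  x_A = (0.8075·180 + 0.2550·100 + 0.0600·40) / 0.529125 = 173.25 / 0.529125 ≈ 327.43
  x_P = (0.2550·180 + 0.6375·100 + 0.1500·40) / 0.529125 = 115.65 / 0.529125 ≈ 218.57
  x_D = (0.0000·180 + 0.0000·100 + 0.6225·40) / 0.529125 = 24.90 / 0.529125 ≈ 47.06

x_A = 327.43, x_P = 218.57, x_D = 47.06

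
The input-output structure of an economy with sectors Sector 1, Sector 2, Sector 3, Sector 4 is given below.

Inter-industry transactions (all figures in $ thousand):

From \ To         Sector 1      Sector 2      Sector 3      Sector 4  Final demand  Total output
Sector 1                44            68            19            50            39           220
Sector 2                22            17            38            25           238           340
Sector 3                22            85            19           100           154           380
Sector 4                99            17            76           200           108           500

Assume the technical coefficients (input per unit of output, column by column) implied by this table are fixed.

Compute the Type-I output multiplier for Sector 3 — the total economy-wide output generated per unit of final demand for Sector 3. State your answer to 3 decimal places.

Technical coefficients a_ij = z_ij / X_j:
  a_11 = 44/220 = 0.20, a_21 = 22/220 = 0.10, a_31 = 22/220 = 0.10, a_41 = 99/220 = 0.45
  a_12 = 68/340 = 0.20, a_22 = 17/340 = 0.05, a_32 = 85/340 = 0.25, a_42 = 17/340 = 0.05
  a_13 = 19/380 = 0.05, a_23 = 38/380 = 0.10, a_33 = 19/380 = 0.05, a_43 = 76/380 = 0.20
  a_14 = 50/500 = 0.10, a_24 = 25/500 = 0.05, a_34 = 100/500 = 0.20, a_44 = 200/500 = 0.40
I − A =
  [   0.80    -0.20    -0.05    -0.10]
  [  -0.10     0.95    -0.10    -0.05]
  [  -0.10    -0.25     0.95    -0.20]
  [  -0.45    -0.05    -0.20     0.60]
Compute the cofactors C_ij = (−1)^(i+j)·(3×3 minor ij) of I−A; the adjugate is their transpose:
adj(I−A) = Cᵀ =
  [ 0.482625   0.123750   0.061875   0.111375]
  [ 0.090375   0.371750   0.057625   0.065250]
  [ 0.163875   0.147250   0.394250   0.171000]
  [ 0.424125   0.172875   0.182625   0.675000]
det(I−A) = Σ_j (I−A)_1j·C_1j = (0.80)(0.482625) + (-0.20)(0.090375) + (-0.05)(0.163875) + (-0.10)(0.424125) = 0.31741875
(I − A)⁻¹ = adj(I−A) / det(I−A) ≈
  [   1.5205     0.3899     0.1949     0.3509]
  [   0.2847     1.1712     0.1815     0.2056]
  [   0.5163     0.4639     1.2421     0.5387]
  [   1.3362     0.5446     0.5753     2.1265]
The output multiplier for sector j is the column-j sum of the Leontief inverse (I − A)⁻¹ = adj(I−A) / det(I−A).
Column 3 of adj(I−A): (0.061875, 0.057625, 0.394250, 0.182625); det(I−A) = 0.31741875.
m_3 = (0.061875 + 0.057625 + 0.394250 + 0.182625) / 0.31741875 = 0.696375 / 0.31741875 ≈ 2.194.

m_3 = 2.194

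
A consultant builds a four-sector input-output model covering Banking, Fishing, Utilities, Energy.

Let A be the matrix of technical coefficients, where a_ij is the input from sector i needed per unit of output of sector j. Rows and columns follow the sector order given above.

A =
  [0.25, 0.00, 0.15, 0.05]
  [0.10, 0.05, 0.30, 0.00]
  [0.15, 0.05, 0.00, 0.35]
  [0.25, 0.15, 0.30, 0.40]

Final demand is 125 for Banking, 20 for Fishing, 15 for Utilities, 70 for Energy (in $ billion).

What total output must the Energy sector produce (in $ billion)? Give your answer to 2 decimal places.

I − A =
  [   0.75     0.00    -0.15    -0.05]
  [  -0.10     0.95    -0.30     0.00]
  [  -0.15    -0.05     1.00    -0.35]
  [  -0.25    -0.15    -0.30     0.60]
Compute the cofactors C_ij = (−1)^(i+j)·(3×3 minor ij) of I−A; the adjugate is their transpose:
adj(I−A) = Cᵀ =
  [ 0.445500   0.020625   0.102000   0.096625]
  [ 0.102750   0.329875   0.141750   0.091250]
  [ 0.176875   0.062375   0.414875   0.256750]
  [ 0.299750   0.122250   0.285375   0.679125]
det(I−A) = Σ_j (I−A)_1j·C_1j = (0.75)(0.445500) + (0.00)(0.102750) + (-0.15)(0.176875) + (-0.05)(0.299750) = 0.29260625
(I − A)⁻¹ = adj(I−A) / det(I−A) ≈
  [   1.5225     0.0705     0.3486     0.3302]
  [   0.3512     1.1274     0.4844     0.3119]
  [   0.6045     0.2132     1.4179     0.8775]
  [   1.0244     0.4178     0.9753     2.3210]
x = (I − A)⁻¹ d = adj(I−A)·d / det(I−A), with det(I−A) = 0.29260625:
  x_B = (0.445500·125 + 0.020625·20 + 0.102000·15 + 0.096625·70) / 0.29260625 = 64.39375 / 0.29260625 ≈ 220.07
  x_F = (0.102750·125 + 0.329875·20 + 0.141750·15 + 0.091250·70) / 0.29260625 = 27.955 / 0.29260625 ≈ 95.54
  x_U = (0.176875·125 + 0.062375·20 + 0.414875·15 + 0.256750·70) / 0.29260625 = 47.5525 / 0.29260625 ≈ 162.51
  x_E = (0.299750·125 + 0.122250·20 + 0.285375·15 + 0.679125·70) / 0.29260625 = 91.733125 / 0.29260625 ≈ 313.50

x_E = 313.50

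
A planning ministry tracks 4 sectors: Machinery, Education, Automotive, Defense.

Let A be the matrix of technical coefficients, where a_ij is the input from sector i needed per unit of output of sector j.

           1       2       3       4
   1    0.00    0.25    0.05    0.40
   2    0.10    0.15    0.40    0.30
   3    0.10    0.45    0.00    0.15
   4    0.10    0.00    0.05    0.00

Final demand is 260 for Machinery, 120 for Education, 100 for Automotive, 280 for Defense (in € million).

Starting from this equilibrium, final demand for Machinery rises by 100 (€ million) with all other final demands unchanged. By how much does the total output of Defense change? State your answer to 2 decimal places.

I − A =
  [   1.00    -0.25    -0.05    -0.40]
  [  -0.10     0.85    -0.40    -0.30]
  [  -0.10    -0.45     1.00    -0.15]
  [  -0.10     0.00    -0.05     1.00]
Compute the cofactors C_ij = (−1)^(i+j)·(3×3 minor ij) of I−A; the adjugate is their transpose:
adj(I−A) = Cᵀ =
  [ 0.656875   0.279625   0.163250   0.371125]
  [ 0.176750   0.944750   0.407500   0.415250]
  [ 0.156250   0.460750   0.783500   0.318250]
  [ 0.073500   0.051000   0.055500   0.628500]
det(I−A) = Σ_j (I−A)_1j·C_1j = (1.00)(0.656875) + (-0.25)(0.176750) + (-0.05)(0.156250) + (-0.40)(0.073500) = 0.575475
(I − A)⁻¹ = adj(I−A) / det(I−A) ≈
  [   1.1414     0.4859     0.2837     0.6449]
  [   0.3071     1.6417     0.7081     0.7216]
  [   0.2715     0.8006     1.3615     0.5530]
  [   0.1277     0.0886     0.0964     1.0921]
Δx = (I − A)⁻¹ Δd with Δd having +100 in the Machinery component and 0 elsewhere.
So Δx_4 = L_41 · (+100), where L_41 = adj(I−A)_41 / det(I−A) = 0.073500 / 0.575475.
Δx_4 = 0.073500 × (+100) / 0.575475 = 7.35 / 0.575475 ≈ 12.77.

Δx_4 = 12.77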